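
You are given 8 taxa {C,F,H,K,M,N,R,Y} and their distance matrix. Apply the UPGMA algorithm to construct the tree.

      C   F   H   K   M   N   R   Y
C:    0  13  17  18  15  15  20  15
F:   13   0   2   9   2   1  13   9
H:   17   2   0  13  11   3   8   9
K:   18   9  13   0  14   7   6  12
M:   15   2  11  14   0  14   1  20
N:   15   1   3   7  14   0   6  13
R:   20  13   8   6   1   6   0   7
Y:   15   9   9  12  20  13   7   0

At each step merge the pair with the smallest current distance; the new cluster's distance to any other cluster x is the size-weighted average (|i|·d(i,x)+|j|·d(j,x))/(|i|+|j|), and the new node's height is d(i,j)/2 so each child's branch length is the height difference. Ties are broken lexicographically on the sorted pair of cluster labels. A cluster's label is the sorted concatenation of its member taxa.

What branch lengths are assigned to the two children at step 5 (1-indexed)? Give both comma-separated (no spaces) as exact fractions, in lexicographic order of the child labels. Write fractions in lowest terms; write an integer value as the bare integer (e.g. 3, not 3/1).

iteration 1: select F,N (d=1); attach at lengths (1/2, 1/2); label the merged cluster FN
  updated: d(C,FN)=14, d(FN,H)=5/2, d(FN,K)=8, d(FN,M)=8, d(FN,R)=19/2, d(FN,Y)=11
iteration 2: select M,R (d=1); attach at lengths (1/2, 1/2); label the merged cluster MR
  updated: d(C,MR)=35/2, d(FN,MR)=35/4, d(H,MR)=19/2, d(K,MR)=10, d(MR,Y)=27/2
iteration 3: select FN,H (d=5/2); attach at lengths (3/4, 5/4); label the merged cluster FHN
  updated: d(C,FHN)=15, d(FHN,K)=29/3, d(FHN,MR)=9, d(FHN,Y)=31/3
iteration 4: select FHN,MR (d=9); attach at lengths (13/4, 4); label the merged cluster FHMNR
  updated: d(C,FHMNR)=16, d(FHMNR,K)=49/5, d(FHMNR,Y)=58/5
iteration 5: select FHMNR,K (d=49/5); attach at lengths (2/5, 49/10); label the merged cluster FHKMNR
  updated: d(C,FHKMNR)=49/3, d(FHKMNR,Y)=35/3
iteration 6: select FHKMNR,Y (d=35/3); attach at lengths (14/15, 35/6); label the merged cluster FHKMNRY
  updated: d(C,FHKMNRY)=113/7
iteration 7: select C,FHKMNRY (d=113/7); attach at lengths (113/14, 47/21); label the merged cluster CFHKMNRY
final tree: (C:113/14,(((((F:1/2,N:1/2):3/4,H:5/4):13/4,(M:1/2,R:1/2):4):2/5,K:49/10):14/15,Y:35/6):47/21)
total length: 14123/420

2/5,49/10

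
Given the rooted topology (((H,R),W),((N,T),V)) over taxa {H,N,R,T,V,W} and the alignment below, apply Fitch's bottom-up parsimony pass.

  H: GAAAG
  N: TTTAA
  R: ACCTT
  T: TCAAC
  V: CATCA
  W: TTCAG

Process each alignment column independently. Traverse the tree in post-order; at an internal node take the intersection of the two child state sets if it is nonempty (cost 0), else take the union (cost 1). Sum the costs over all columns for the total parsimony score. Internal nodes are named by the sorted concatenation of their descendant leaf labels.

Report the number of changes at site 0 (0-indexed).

HR@0: {G} ∪ {A} = {A,G} (union, +1)
HRW@0: {A,G} ∪ {T} = {A,G,T} (union, +1)
NT@0: {T} ∩ {T} = {T} (intersection, +0)
NTV@0: {T} ∪ {C} = {C,T} (union, +1)
HNRTVW@0: {A,G,T} ∩ {C,T} = {T} (intersection, +0)
HR@1: {A} ∪ {C} = {A,C} (union, +1)
HRW@1: {A,C} ∪ {T} = {A,C,T} (union, +1)
NT@1: {T} ∪ {C} = {C,T} (union, +1)
NTV@1: {C,T} ∪ {A} = {A,C,T} (union, +1)
HNRTVW@1: {A,C,T} ∩ {A,C,T} = {A,C,T} (intersection, +0)
HR@2: {A} ∪ {C} = {A,C} (union, +1)
HRW@2: {A,C} ∩ {C} = {C} (intersection, +0)
NT@2: {T} ∪ {A} = {A,T} (union, +1)
NTV@2: {A,T} ∩ {T} = {T} (intersection, +0)
HNRTVW@2: {C} ∪ {T} = {C,T} (union, +1)
HR@3: {A} ∪ {T} = {A,T} (union, +1)
HRW@3: {A,T} ∩ {A} = {A} (intersection, +0)
NT@3: {A} ∩ {A} = {A} (intersection, +0)
NTV@3: {A} ∪ {C} = {A,C} (union, +1)
HNRTVW@3: {A} ∩ {A,C} = {A} (intersection, +0)
HR@4: {G} ∪ {T} = {G,T} (union, +1)
HRW@4: {G,T} ∩ {G} = {G} (intersection, +0)
NT@4: {A} ∪ {C} = {A,C} (union, +1)
NTV@4: {A,C} ∩ {A} = {A} (intersection, +0)
HNRTVW@4: {G} ∪ {A} = {A,G} (union, +1)
per-site changes: [3, 4, 3, 2, 3]; total = 15

3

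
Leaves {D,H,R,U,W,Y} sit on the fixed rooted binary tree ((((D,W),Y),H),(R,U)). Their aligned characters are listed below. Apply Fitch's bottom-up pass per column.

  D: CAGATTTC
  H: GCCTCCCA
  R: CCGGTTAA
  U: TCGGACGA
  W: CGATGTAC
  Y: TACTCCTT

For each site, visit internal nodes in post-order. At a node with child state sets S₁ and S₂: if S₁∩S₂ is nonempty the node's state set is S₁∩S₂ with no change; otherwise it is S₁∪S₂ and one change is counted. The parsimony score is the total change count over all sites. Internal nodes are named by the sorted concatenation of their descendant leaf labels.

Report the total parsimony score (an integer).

[col 0] DW: children D:{C}, W:{C} ∩→ {C}; cost 0
[col 0] DWY: children DW:{C}, Y:{T} ∪→ {C,T}; cost 1
[col 0] DHWY: children DWY:{C,T}, H:{G} ∪→ {C,G,T}; cost 1
[col 0] RU: children R:{C}, U:{T} ∪→ {C,T}; cost 1
[col 0] DHRUWY: children DHWY:{C,G,T}, RU:{C,T} ∩→ {C,T}; cost 0
[col 1] DW: children D:{A}, W:{G} ∪→ {A,G}; cost 1
[col 1] DWY: children DW:{A,G}, Y:{A} ∩→ {A}; cost 0
[col 1] DHWY: children DWY:{A}, H:{C} ∪→ {A,C}; cost 1
[col 1] RU: children R:{C}, U:{C} ∩→ {C}; cost 0
[col 1] DHRUWY: children DHWY:{A,C}, RU:{C} ∩→ {C}; cost 0
[col 2] DW: children D:{G}, W:{A} ∪→ {A,G}; cost 1
[col 2] DWY: children DW:{A,G}, Y:{C} ∪→ {A,C,G}; cost 1
[col 2] DHWY: children DWY:{A,C,G}, H:{C} ∩→ {C}; cost 0
[col 2] RU: children R:{G}, U:{G} ∩→ {G}; cost 0
[col 2] DHRUWY: children DHWY:{C}, RU:{G} ∪→ {C,G}; cost 1
[col 3] DW: children D:{A}, W:{T} ∪→ {A,T}; cost 1
[col 3] DWY: children DW:{A,T}, Y:{T} ∩→ {T}; cost 0
[col 3] DHWY: children DWY:{T}, H:{T} ∩→ {T}; cost 0
[col 3] RU: children R:{G}, U:{G} ∩→ {G}; cost 0
[col 3] DHRUWY: children DHWY:{T}, RU:{G} ∪→ {G,T}; cost 1
[col 4] DW: children D:{T}, W:{G} ∪→ {G,T}; cost 1
[col 4] DWY: children DW:{G,T}, Y:{C} ∪→ {C,G,T}; cost 1
[col 4] DHWY: children DWY:{C,G,T}, H:{C} ∩→ {C}; cost 0
[col 4] RU: children R:{T}, U:{A} ∪→ {A,T}; cost 1
[col 4] DHRUWY: children DHWY:{C}, RU:{A,T} ∪→ {A,C,T}; cost 1
[col 5] DW: children D:{T}, W:{T} ∩→ {T}; cost 0
[col 5] DWY: children DW:{T}, Y:{C} ∪→ {C,T}; cost 1
[col 5] DHWY: children DWY:{C,T}, H:{C} ∩→ {C}; cost 0
[col 5] RU: children R:{T}, U:{C} ∪→ {C,T}; cost 1
[col 5] DHRUWY: children DHWY:{C}, RU:{C,T} ∩→ {C}; cost 0
[col 6] DW: children D:{T}, W:{A} ∪→ {A,T}; cost 1
[col 6] DWY: children DW:{A,T}, Y:{T} ∩→ {T}; cost 0
[col 6] DHWY: children DWY:{T}, H:{C} ∪→ {C,T}; cost 1
[col 6] RU: children R:{A}, U:{G} ∪→ {A,G}; cost 1
[col 6] DHRUWY: children DHWY:{C,T}, RU:{A,G} ∪→ {A,C,G,T}; cost 1
[col 7] DW: children D:{C}, W:{C} ∩→ {C}; cost 0
[col 7] DWY: children DW:{C}, Y:{T} ∪→ {C,T}; cost 1
[col 7] DHWY: children DWY:{C,T}, H:{A} ∪→ {A,C,T}; cost 1
[col 7] RU: children R:{A}, U:{A} ∩→ {A}; cost 0
[col 7] DHRUWY: children DHWY:{A,C,T}, RU:{A} ∩→ {A}; cost 0
per-site changes: [3, 2, 3, 2, 4, 2, 4, 2]; total = 22

22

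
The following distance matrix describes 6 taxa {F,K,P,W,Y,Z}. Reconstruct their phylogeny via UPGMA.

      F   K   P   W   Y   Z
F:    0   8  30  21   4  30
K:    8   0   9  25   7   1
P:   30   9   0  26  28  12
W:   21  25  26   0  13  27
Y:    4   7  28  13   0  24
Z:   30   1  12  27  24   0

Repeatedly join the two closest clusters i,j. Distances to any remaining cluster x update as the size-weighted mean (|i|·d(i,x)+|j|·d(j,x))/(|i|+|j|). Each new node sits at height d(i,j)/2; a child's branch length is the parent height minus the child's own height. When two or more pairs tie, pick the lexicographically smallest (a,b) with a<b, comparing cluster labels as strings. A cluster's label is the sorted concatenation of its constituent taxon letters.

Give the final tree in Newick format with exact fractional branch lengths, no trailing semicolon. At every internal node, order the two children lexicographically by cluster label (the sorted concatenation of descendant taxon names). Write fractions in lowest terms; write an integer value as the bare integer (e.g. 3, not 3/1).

1. join K+Z (d=1) ⇒ KZ; edges |K|=1/2, |Z|=1/2
  updated: d(F,KZ)=19, d(KZ,P)=21/2, d(KZ,W)=26, d(KZ,Y)=31/2
2. join F+Y (d=4) ⇒ FY; edges |F|=2, |Y|=2
  updated: d(FY,KZ)=69/4, d(FY,P)=29, d(FY,W)=17
3. join KZ+P (d=21/2) ⇒ KPZ; edges |KZ|=19/4, |P|=21/4
  updated: d(FY,KPZ)=127/6, d(KPZ,W)=26
4. join FY+W (d=17) ⇒ FWY; edges |FY|=13/2, |W|=17/2
  updated: d(FWY,KPZ)=205/9
5. join FWY+KPZ (d=205/9) ⇒ FKPWYZ; edges |FWY|=26/9, |KPZ|=221/36
final tree: (((F:2,Y:2):13/2,W:17/2):26/9,((K:1/2,Z:1/2):19/4,P:21/4):221/36)
total length: 1405/36

(((F:2,Y:2):13/2,W:17/2):26/9,((K:1/2,Z:1/2):19/4,P:21/4):221/36)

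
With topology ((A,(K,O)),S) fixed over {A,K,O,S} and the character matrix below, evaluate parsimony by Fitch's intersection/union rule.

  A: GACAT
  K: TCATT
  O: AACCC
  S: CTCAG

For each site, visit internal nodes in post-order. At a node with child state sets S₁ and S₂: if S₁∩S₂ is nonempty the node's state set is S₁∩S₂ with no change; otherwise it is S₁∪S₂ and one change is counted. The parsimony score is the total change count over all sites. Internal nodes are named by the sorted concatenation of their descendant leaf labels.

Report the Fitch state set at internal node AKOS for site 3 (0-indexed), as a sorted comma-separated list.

KO@0: {T} ∪ {A} = {A,T} (union, +1)
AKO@0: {G} ∪ {A,T} = {A,G,T} (union, +1)
AKOS@0: {A,G,T} ∪ {C} = {A,C,G,T} (union, +1)
KO@1: {C} ∪ {A} = {A,C} (union, +1)
AKO@1: {A} ∩ {A,C} = {A} (intersection, +0)
AKOS@1: {A} ∪ {T} = {A,T} (union, +1)
KO@2: {A} ∪ {C} = {A,C} (union, +1)
AKO@2: {C} ∩ {A,C} = {C} (intersection, +0)
AKOS@2: {C} ∩ {C} = {C} (intersection, +0)
KO@3: {T} ∪ {C} = {C,T} (union, +1)
AKO@3: {A} ∪ {C,T} = {A,C,T} (union, +1)
AKOS@3: {A,C,T} ∩ {A} = {A} (intersection, +0)
KO@4: {T} ∪ {C} = {C,T} (union, +1)
AKO@4: {T} ∩ {C,T} = {T} (intersection, +0)
AKOS@4: {T} ∪ {G} = {G,T} (union, +1)
per-site changes: [3, 2, 1, 2, 2]; total = 10

A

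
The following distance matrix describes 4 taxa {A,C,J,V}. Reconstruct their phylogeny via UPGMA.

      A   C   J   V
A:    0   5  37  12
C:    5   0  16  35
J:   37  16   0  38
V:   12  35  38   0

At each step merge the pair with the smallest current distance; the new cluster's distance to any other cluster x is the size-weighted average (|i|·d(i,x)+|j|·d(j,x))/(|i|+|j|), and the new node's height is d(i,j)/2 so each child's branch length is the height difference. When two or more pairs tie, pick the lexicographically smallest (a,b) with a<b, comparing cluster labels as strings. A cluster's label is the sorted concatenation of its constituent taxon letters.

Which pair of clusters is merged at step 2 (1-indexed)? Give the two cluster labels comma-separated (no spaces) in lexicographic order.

1. join A+C (d=5) ⇒ AC; edges |A|=5/2, |C|=5/2
  updated: d(AC,J)=53/2, d(AC,V)=47/2
2. join AC+V (d=47/2) ⇒ ACV; edges |AC|=37/4, |V|=47/4
  updated: d(ACV,J)=91/3
3. join ACV+J (d=91/3) ⇒ ACJV; edges |ACV|=41/12, |J|=91/6
final tree: (((A:5/2,C:5/2):37/4,V:47/4):41/12,J:91/6)
total length: 535/12

AC,V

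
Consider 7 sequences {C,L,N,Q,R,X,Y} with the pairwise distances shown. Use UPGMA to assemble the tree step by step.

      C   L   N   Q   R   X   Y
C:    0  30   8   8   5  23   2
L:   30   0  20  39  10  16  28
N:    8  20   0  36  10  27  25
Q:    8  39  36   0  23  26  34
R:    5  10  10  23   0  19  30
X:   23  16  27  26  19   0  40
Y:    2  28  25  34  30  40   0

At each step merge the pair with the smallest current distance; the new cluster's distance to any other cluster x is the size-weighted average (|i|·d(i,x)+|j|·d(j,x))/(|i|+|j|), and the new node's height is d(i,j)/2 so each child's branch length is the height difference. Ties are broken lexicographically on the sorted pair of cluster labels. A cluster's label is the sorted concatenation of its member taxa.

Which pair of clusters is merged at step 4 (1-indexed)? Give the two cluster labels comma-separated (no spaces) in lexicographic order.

LNR,X

1. join C+Y (d=2) ⇒ CY; edges |C|=1, |Y|=1
  updated: d(CY,L)=29, d(CY,N)=33/2, d(CY,Q)=21, d(CY,R)=35/2, d(CY,X)=63/2
2. join L+R (d=10) ⇒ LR; edges |L|=5, |R|=5
  updated: d(CY,LR)=93/4, d(LR,N)=15, d(LR,Q)=31, d(LR,X)=35/2
3. join LR+N (d=15) ⇒ LNR; edges |LR|=5/2, |N|=15/2
  updated: d(CY,LNR)=21, d(LNR,Q)=98/3, d(LNR,X)=62/3
4. join LNR+X (d=62/3) ⇒ LNRX; edges |LNR|=17/6, |X|=31/3
  updated: d(CY,LNRX)=189/8, d(LNRX,Q)=31
5. join CY+Q (d=21) ⇒ CQY; edges |CY|=19/2, |Q|=21/2
  updated: d(CQY,LNRX)=313/12
6. join CQY+LNRX (d=313/12) ⇒ CLNQRXY; edges |CQY|=61/24, |LNRX|=65/24
final tree: (((C:1,Y:1):19/2,Q:21/2):61/24,(((L:5,R:5):5/2,N:15/2):17/6,X:31/3):65/24)
total length: 725/12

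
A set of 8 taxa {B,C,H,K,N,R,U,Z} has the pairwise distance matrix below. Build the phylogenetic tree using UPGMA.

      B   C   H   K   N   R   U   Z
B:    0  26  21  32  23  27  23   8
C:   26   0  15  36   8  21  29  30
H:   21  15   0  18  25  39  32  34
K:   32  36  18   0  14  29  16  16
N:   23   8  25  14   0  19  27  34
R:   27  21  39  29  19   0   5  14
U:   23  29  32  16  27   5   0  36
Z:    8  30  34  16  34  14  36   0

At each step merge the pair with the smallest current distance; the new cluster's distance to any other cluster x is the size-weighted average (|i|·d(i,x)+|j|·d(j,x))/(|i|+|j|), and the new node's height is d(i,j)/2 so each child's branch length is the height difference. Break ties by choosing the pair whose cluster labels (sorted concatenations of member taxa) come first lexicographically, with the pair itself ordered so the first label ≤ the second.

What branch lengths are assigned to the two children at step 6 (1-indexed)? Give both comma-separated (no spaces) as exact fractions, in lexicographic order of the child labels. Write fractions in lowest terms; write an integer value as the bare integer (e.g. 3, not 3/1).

1. join R+U (d=5) ⇒ RU; edges |R|=5/2, |U|=5/2
  updated: d(B,RU)=25, d(C,RU)=25, d(H,RU)=71/2, d(K,RU)=45/2, d(N,RU)=23, d(RU,Z)=25
2. join B+Z (d=8) ⇒ BZ; edges |B|=4, |Z|=4
  updated: d(BZ,C)=28, d(BZ,H)=55/2, d(BZ,K)=24, d(BZ,N)=57/2, d(BZ,RU)=25
3. join C+N (d=8) ⇒ CN; edges |C|=4, |N|=4
  updated: d(BZ,CN)=113/4, d(CN,H)=20, d(CN,K)=25, d(CN,RU)=24
4. join H+K (d=18) ⇒ HK; edges |H|=9, |K|=9
  updated: d(BZ,HK)=103/4, d(CN,HK)=45/2, d(HK,RU)=29
5. join CN+HK (d=45/2) ⇒ CHKN; edges |CN|=29/4, |HK|=9/4
  updated: d(BZ,CHKN)=27, d(CHKN,RU)=53/2
6. join BZ+RU (d=25) ⇒ BRUZ; edges |BZ|=17/2, |RU|=10
  updated: d(BRUZ,CHKN)=107/4
7. join BRUZ+CHKN (d=107/4) ⇒ BCHKNRUZ; edges |BRUZ|=7/8, |CHKN|=17/8
final tree: (((B:4,Z:4):17/2,(R:5/2,U:5/2):10):7/8,((C:4,N:4):29/4,(H:9,K:9):9/4):17/8)
total length: 70

17/2,10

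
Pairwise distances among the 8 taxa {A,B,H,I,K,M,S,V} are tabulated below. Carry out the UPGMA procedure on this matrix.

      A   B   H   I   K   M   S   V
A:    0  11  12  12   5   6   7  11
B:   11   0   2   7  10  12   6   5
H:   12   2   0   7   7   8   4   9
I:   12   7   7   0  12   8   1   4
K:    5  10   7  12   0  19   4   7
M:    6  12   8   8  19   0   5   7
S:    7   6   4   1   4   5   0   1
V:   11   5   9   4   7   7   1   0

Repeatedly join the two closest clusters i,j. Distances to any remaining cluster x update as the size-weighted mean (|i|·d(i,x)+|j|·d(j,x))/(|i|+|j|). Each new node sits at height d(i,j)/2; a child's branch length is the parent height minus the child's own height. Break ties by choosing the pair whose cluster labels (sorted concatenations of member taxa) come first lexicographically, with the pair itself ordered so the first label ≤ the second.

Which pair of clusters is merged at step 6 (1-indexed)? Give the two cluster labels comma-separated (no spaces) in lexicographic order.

BHISV,M

1. join I+S (d=1) ⇒ IS; edges |I|=1/2, |S|=1/2
  updated: d(A,IS)=19/2, d(B,IS)=13/2, d(H,IS)=11/2, d(IS,K)=8, d(IS,M)=13/2, d(IS,V)=5/2
2. join B+H (d=2) ⇒ BH; edges |B|=1, |H|=1
  updated: d(A,BH)=23/2, d(BH,IS)=6, d(BH,K)=17/2, d(BH,M)=10, d(BH,V)=7
3. join IS+V (d=5/2) ⇒ ISV; edges |IS|=3/4, |V|=5/4
  updated: d(A,ISV)=10, d(BH,ISV)=19/3, d(ISV,K)=23/3, d(ISV,M)=20/3
4. join A+K (d=5) ⇒ AK; edges |A|=5/2, |K|=5/2
  updated: d(AK,BH)=10, d(AK,ISV)=53/6, d(AK,M)=25/2
5. join BH+ISV (d=19/3) ⇒ BHISV; edges |BH|=13/6, |ISV|=23/12
  updated: d(AK,BHISV)=93/10, d(BHISV,M)=8
6. join BHISV+M (d=8) ⇒ BHIMSV; edges |BHISV|=5/6, |M|=4
  updated: d(AK,BHIMSV)=59/6
7. join AK+BHIMSV (d=59/6) ⇒ ABHIKMSV; edges |AK|=29/12, |BHIMSV|=11/12
final tree: ((A:5/2,K:5/2):29/12,(((B:1,H:1):13/6,((I:1/2,S:1/2):3/4,V:5/4):23/12):5/6,M:4):11/12)
total length: 89/4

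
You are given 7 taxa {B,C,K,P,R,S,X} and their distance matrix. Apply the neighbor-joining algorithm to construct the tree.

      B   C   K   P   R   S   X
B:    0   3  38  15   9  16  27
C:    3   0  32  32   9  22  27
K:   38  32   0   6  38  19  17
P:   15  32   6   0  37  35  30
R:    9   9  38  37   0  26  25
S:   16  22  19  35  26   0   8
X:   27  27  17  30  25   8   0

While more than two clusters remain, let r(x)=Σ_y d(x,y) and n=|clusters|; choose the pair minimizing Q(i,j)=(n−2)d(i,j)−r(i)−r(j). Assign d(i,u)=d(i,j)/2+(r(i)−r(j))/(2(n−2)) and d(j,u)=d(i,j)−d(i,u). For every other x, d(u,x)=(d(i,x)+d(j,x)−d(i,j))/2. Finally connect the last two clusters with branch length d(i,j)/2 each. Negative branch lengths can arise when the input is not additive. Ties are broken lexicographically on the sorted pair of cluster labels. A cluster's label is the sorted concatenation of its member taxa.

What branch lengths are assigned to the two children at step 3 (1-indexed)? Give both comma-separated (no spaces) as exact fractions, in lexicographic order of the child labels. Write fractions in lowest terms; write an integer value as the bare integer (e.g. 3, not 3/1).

1. join K+P (d=6, Q=-275) ⇒ KP; edges |K|=5/2, |P|=7/2
  updated: d(B,KP)=47/2, d(C,KP)=29, d(KP,R)=69/2, d(KP,S)=24, d(KP,X)=41/2
2. join S+X (d=8, Q=-343/2) ⇒ SX; edges |S|=41/16, |X|=87/16
  updated: d(B,SX)=35/2, d(C,SX)=41/2, d(KP,SX)=73/4, d(R,SX)=43/2
3. join KP+SX (d=73/4, Q=-513/4) ⇒ KPSX; edges |KP|=329/24, |SX|=109/24
  updated: d(B,KPSX)=91/8, d(C,KPSX)=125/8, d(KPSX,R)=151/8
4. join B+KPSX (d=91/8, Q=-93/2) ⇒ BKPSX; edges |B|=1/16, |KPSX|=181/16
  updated: d(BKPSX,C)=29/8, d(BKPSX,R)=33/4
5. join BKPSX+C (d=29/8, Q=-167/8) ⇒ BCKPSX; edges |BKPSX|=23/16, |C|=35/16
  updated: d(BCKPSX,R)=109/16
6. join BCKPSX+R (d=109/16) ⇒ BCKPRSX; edges |BCKPSX|=109/32, |R|=109/32
final tree: (((B:1/16,((K:5/2,P:7/2):329/24,(S:41/16,X:87/16):109/24):181/16):23/16,C:35/16):109/32,R:109/32)
total length: 865/16

329/24,109/24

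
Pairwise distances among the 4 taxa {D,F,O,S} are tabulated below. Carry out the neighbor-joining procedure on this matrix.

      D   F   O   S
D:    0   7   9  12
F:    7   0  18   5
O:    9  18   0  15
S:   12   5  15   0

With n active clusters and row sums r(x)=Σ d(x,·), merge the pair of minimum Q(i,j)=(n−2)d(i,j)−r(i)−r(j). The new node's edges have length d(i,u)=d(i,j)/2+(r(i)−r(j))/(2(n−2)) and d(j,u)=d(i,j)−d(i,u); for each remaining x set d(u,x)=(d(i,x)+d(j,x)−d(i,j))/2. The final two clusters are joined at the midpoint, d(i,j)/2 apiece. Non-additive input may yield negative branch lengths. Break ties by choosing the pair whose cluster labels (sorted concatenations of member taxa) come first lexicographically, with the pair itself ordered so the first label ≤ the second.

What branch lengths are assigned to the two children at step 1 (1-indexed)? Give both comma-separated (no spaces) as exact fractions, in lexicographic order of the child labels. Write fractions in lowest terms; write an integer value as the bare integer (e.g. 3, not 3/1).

1,8

iteration 1: select D,O (d=9, Q=-52); attach at lengths (1, 8); label the merged cluster DO
  updated: d(DO,F)=8, d(DO,S)=9
iteration 2: select DO,F (d=8, Q=-22); attach at lengths (6, 2); label the merged cluster DFO
  updated: d(DFO,S)=3
iteration 3: select DFO,S (d=3); attach at lengths (3/2, 3/2); label the merged cluster DFOS
final tree: (((D:1,O:8):6,F:2):3/2,S:3/2)
total length: 20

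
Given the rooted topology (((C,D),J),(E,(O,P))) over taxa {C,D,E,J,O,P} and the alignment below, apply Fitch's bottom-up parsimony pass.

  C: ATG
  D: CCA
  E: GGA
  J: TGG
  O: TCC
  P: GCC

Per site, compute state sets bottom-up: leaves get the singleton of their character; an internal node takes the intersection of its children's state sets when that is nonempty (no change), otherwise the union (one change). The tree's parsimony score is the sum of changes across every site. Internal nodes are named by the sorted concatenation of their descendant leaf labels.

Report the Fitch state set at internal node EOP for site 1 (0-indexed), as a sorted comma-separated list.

C,G

CD@0: {A} ∪ {C} = {A,C} (union, +1)
CDJ@0: {A,C} ∪ {T} = {A,C,T} (union, +1)
OP@0: {T} ∪ {G} = {G,T} (union, +1)
EOP@0: {G} ∩ {G,T} = {G} (intersection, +0)
CDEJOP@0: {A,C,T} ∪ {G} = {A,C,G,T} (union, +1)
CD@1: {T} ∪ {C} = {C,T} (union, +1)
CDJ@1: {C,T} ∪ {G} = {C,G,T} (union, +1)
OP@1: {C} ∩ {C} = {C} (intersection, +0)
EOP@1: {G} ∪ {C} = {C,G} (union, +1)
CDEJOP@1: {C,G,T} ∩ {C,G} = {C,G} (intersection, +0)
CD@2: {G} ∪ {A} = {A,G} (union, +1)
CDJ@2: {A,G} ∩ {G} = {G} (intersection, +0)
OP@2: {C} ∩ {C} = {C} (intersection, +0)
EOP@2: {A} ∪ {C} = {A,C} (union, +1)
CDEJOP@2: {G} ∪ {A,C} = {A,C,G} (union, +1)
per-site changes: [4, 3, 3]; total = 10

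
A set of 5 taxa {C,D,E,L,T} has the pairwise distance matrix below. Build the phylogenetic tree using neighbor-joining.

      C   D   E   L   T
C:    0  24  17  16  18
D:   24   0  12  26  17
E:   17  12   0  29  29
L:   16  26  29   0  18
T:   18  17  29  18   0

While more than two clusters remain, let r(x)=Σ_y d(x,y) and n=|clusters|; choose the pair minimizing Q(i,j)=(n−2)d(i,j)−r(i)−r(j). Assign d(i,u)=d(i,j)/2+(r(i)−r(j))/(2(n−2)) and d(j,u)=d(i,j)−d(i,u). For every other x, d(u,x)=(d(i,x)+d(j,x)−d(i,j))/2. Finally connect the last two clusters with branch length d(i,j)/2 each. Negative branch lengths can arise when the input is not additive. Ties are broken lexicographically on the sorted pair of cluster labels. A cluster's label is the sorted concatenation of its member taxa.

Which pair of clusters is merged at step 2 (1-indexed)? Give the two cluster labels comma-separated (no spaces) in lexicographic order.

step 1: merge (D,E) at d=12, Q=-130; branch lengths D→14/3, E→22/3; new cluster DE
  updated: d(C,DE)=29/2, d(DE,L)=43/2, d(DE,T)=17
step 2: merge (C,DE) at d=29/2, Q=-145/2; branch lengths C→49/8, DE→67/8; new cluster CDE
  updated: d(CDE,L)=23/2, d(CDE,T)=41/4
step 3: merge (CDE,L) at d=23/2, Q=-159/4; branch lengths CDE→15/8, L→77/8; new cluster CDEL
  updated: d(CDEL,T)=67/8
step 4: merge (CDEL,T) at d=67/8; branch lengths CDEL→67/16, T→67/16; new cluster CDELT
final tree: (((C:49/8,(D:14/3,E:22/3):67/8):15/8,L:77/8):67/16,T:67/16)
total length: 371/8

C,DE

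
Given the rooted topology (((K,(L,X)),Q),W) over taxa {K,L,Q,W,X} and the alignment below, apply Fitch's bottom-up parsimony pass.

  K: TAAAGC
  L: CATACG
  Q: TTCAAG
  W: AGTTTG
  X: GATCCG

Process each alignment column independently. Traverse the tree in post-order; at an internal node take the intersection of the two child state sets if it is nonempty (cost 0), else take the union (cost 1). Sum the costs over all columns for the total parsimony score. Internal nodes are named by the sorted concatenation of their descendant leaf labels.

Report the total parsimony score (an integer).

[col 0] LX: children L:{C}, X:{G} ∪→ {C,G}; cost 1
[col 0] KLX: children K:{T}, LX:{C,G} ∪→ {C,G,T}; cost 1
[col 0] KLQX: children KLX:{C,G,T}, Q:{T} ∩→ {T}; cost 0
[col 0] KLQWX: children KLQX:{T}, W:{A} ∪→ {A,T}; cost 1
[col 1] LX: children L:{A}, X:{A} ∩→ {A}; cost 0
[col 1] KLX: children K:{A}, LX:{A} ∩→ {A}; cost 0
[col 1] KLQX: children KLX:{A}, Q:{T} ∪→ {A,T}; cost 1
[col 1] KLQWX: children KLQX:{A,T}, W:{G} ∪→ {A,G,T}; cost 1
[col 2] LX: children L:{T}, X:{T} ∩→ {T}; cost 0
[col 2] KLX: children K:{A}, LX:{T} ∪→ {A,T}; cost 1
[col 2] KLQX: children KLX:{A,T}, Q:{C} ∪→ {A,C,T}; cost 1
[col 2] KLQWX: children KLQX:{A,C,T}, W:{T} ∩→ {T}; cost 0
[col 3] LX: children L:{A}, X:{C} ∪→ {A,C}; cost 1
[col 3] KLX: children K:{A}, LX:{A,C} ∩→ {A}; cost 0
[col 3] KLQX: children KLX:{A}, Q:{A} ∩→ {A}; cost 0
[col 3] KLQWX: children KLQX:{A}, W:{T} ∪→ {A,T}; cost 1
[col 4] LX: children L:{C}, X:{C} ∩→ {C}; cost 0
[col 4] KLX: children K:{G}, LX:{C} ∪→ {C,G}; cost 1
[col 4] KLQX: children KLX:{C,G}, Q:{A} ∪→ {A,C,G}; cost 1
[col 4] KLQWX: children KLQX:{A,C,G}, W:{T} ∪→ {A,C,G,T}; cost 1
[col 5] LX: children L:{G}, X:{G} ∩→ {G}; cost 0
[col 5] KLX: children K:{C}, LX:{G} ∪→ {C,G}; cost 1
[col 5] KLQX: children KLX:{C,G}, Q:{G} ∩→ {G}; cost 0
[col 5] KLQWX: children KLQX:{G}, W:{G} ∩→ {G}; cost 0
per-site changes: [3, 2, 2, 2, 3, 1]; total = 13

13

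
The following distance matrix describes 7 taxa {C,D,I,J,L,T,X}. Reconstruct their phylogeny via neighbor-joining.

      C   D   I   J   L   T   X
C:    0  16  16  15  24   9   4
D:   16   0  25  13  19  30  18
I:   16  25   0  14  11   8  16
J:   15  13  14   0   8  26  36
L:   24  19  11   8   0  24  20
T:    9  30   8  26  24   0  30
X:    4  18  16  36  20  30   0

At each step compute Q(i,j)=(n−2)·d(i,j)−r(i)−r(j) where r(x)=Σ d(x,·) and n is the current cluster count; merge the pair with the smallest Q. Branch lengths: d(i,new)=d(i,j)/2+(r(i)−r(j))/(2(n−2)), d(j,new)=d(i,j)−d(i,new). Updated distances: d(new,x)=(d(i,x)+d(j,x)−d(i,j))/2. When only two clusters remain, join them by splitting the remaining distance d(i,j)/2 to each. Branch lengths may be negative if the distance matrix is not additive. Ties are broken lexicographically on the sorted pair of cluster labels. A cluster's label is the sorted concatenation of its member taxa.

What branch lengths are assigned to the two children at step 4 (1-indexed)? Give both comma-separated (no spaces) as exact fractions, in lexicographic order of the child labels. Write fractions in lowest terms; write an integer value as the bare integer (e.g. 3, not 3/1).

39/8,17/2

1. join C+X (d=4, Q=-188) ⇒ CX; edges |C|=-2, |X|=6
  updated: d(CX,D)=15, d(CX,I)=14, d(CX,J)=47/2, d(CX,L)=20, d(CX,T)=35/2
2. join I+T (d=8, Q=-291/2) ⇒ IT; edges |I|=-3/16, |T|=131/16
  updated: d(CX,IT)=47/4, d(D,IT)=47/2, d(IT,J)=16, d(IT,L)=27/2
3. join CX+IT (d=47/4, Q=-399/4) ⇒ CITX; edges |CX|=163/24, |IT|=119/24
  updated: d(CITX,D)=107/8, d(CITX,J)=111/8, d(CITX,L)=87/8
4. join CITX+D (d=107/8, Q=-227/4) ⇒ CDITX; edges |CITX|=39/8, |D|=17/2
  updated: d(CDITX,J)=27/4, d(CDITX,L)=33/4
5. join CDITX+J (d=27/4, Q=-23) ⇒ CDIJTX; edges |CDITX|=7/2, |J|=13/4
  updated: d(CDIJTX,L)=19/4
6. join CDIJTX+L (d=19/4) ⇒ CDIJLTX; edges |CDIJTX|=19/8, |L|=19/8
final tree: (((((C:-2,X:6):163/24,(I:-3/16,T:131/16):119/24):39/8,D:17/2):7/2,J:13/4):19/8,L:19/8)
total length: 389/8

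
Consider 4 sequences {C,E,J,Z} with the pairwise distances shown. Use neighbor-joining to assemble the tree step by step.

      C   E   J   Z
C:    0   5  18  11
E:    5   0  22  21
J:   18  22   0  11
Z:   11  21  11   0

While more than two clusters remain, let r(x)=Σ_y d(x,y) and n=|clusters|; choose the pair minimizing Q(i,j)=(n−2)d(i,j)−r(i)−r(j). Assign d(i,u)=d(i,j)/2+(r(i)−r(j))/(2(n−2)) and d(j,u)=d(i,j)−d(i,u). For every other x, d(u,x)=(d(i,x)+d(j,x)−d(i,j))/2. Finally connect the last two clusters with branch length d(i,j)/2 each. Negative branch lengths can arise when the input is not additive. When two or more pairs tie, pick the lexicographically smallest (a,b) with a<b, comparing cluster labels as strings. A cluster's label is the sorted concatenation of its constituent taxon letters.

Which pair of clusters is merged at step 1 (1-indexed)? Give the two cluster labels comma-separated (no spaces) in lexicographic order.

C,E

iteration 1: select C,E (d=5, Q=-72); attach at lengths (-1, 6); label the merged cluster CE
  updated: d(CE,J)=35/2, d(CE,Z)=27/2
iteration 2: select CE,J (d=35/2, Q=-42); attach at lengths (10, 15/2); label the merged cluster CEJ
  updated: d(CEJ,Z)=7/2
iteration 3: select CEJ,Z (d=7/2); attach at lengths (7/4, 7/4); label the merged cluster CEJZ
final tree: (((C:-1,E:6):10,J:15/2):7/4,Z:7/4)
total length: 26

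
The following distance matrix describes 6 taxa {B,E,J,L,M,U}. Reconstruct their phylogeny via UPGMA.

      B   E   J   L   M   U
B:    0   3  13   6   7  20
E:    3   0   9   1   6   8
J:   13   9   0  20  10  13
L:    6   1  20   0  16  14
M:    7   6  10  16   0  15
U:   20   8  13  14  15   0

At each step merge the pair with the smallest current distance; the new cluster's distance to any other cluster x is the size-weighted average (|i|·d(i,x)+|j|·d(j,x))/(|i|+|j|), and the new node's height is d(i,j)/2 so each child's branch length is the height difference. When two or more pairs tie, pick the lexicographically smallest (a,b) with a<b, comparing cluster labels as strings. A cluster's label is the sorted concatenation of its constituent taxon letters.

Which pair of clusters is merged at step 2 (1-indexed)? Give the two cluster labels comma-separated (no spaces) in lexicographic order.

iteration 1: select E,L (d=1); attach at lengths (1/2, 1/2); label the merged cluster EL
  updated: d(B,EL)=9/2, d(EL,J)=29/2, d(EL,M)=11, d(EL,U)=11
iteration 2: select B,EL (d=9/2); attach at lengths (9/4, 7/4); label the merged cluster BEL
  updated: d(BEL,J)=14, d(BEL,M)=29/3, d(BEL,U)=14
iteration 3: select BEL,M (d=29/3); attach at lengths (31/12, 29/6); label the merged cluster BELM
  updated: d(BELM,J)=13, d(BELM,U)=57/4
iteration 4: select BELM,J (d=13); attach at lengths (5/3, 13/2); label the merged cluster BEJLM
  updated: d(BEJLM,U)=14
iteration 5: select BEJLM,U (d=14); attach at lengths (1/2, 7); label the merged cluster BEJLMU
final tree: ((((B:9/4,(E:1/2,L:1/2):7/4):31/12,M:29/6):5/3,J:13/2):1/2,U:7)
total length: 337/12

B,EL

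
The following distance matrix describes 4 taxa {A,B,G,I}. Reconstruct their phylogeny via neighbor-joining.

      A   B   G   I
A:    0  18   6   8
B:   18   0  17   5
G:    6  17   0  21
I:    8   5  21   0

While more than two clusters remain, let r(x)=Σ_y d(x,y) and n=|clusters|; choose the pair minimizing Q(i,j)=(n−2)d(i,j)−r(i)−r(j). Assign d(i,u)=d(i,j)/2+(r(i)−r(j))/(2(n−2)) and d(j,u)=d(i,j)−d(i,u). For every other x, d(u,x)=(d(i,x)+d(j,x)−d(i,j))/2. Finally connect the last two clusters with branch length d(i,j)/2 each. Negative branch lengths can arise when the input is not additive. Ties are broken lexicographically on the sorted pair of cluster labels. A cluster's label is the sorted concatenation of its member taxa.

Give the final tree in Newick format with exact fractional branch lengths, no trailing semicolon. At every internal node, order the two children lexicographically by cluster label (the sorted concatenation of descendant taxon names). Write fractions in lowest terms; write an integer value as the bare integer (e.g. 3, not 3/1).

1. join A+G (d=6, Q=-64) ⇒ AG; edges |A|=0, |G|=6
  updated: d(AG,B)=29/2, d(AG,I)=23/2
2. join AG+B (d=29/2, Q=-31) ⇒ ABG; edges |AG|=21/2, |B|=4
  updated: d(ABG,I)=1
3. join ABG+I (d=1) ⇒ ABGI; edges |ABG|=1/2, |I|=1/2
final tree: (((A:0,G:6):21/2,B:4):1/2,I:1/2)
total length: 43/2

(((A:0,G:6):21/2,B:4):1/2,I:1/2)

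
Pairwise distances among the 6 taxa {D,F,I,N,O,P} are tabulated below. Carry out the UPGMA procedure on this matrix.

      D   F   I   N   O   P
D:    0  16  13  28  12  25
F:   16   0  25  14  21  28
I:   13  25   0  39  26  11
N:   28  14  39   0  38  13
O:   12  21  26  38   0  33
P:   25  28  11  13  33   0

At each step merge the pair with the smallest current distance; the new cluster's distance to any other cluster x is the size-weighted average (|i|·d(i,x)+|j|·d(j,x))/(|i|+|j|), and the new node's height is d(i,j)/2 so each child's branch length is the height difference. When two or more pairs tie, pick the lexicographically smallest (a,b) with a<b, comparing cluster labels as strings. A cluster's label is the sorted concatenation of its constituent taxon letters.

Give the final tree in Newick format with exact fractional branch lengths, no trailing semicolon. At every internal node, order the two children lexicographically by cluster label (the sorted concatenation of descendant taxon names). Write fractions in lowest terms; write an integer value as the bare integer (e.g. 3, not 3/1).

step 1: merge (I,P) at d=11; branch lengths I→11/2, P→11/2; new cluster IP
  updated: d(D,IP)=19, d(F,IP)=53/2, d(IP,N)=26, d(IP,O)=59/2
step 2: merge (D,O) at d=12; branch lengths D→6, O→6; new cluster DO
  updated: d(DO,F)=37/2, d(DO,IP)=97/4, d(DO,N)=33
step 3: merge (F,N) at d=14; branch lengths F→7, N→7; new cluster FN
  updated: d(DO,FN)=103/4, d(FN,IP)=105/4
step 4: merge (DO,IP) at d=97/4; branch lengths DO→49/8, IP→53/8; new cluster DIOP
  updated: d(DIOP,FN)=26
step 5: merge (DIOP,FN) at d=26; branch lengths DIOP→7/8, FN→6; new cluster DFINOP
final tree: (((D:6,O:6):49/8,(I:11/2,P:11/2):53/8):7/8,(F:7,N:7):6)
total length: 453/8

(((D:6,O:6):49/8,(I:11/2,P:11/2):53/8):7/8,(F:7,N:7):6)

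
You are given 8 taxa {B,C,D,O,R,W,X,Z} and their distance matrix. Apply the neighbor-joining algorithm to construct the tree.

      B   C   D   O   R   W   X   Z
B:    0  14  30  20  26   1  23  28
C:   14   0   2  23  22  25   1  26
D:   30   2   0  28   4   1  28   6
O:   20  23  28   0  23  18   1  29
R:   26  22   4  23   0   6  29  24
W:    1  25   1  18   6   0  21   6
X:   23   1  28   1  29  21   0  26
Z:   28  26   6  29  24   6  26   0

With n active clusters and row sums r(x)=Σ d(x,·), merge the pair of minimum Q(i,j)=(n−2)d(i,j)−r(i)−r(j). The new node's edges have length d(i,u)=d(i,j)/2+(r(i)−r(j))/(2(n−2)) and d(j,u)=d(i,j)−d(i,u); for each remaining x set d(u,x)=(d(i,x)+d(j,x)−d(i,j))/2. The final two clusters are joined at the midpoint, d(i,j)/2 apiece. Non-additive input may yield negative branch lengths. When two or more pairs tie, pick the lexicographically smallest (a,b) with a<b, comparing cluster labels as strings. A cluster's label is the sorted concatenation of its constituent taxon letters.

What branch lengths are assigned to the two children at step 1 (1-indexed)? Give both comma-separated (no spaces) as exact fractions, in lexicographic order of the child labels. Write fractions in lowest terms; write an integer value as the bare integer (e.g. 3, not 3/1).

19/12,-7/12

1. join O+X (d=1, Q=-265) ⇒ OX; edges |O|=19/12, |X|=-7/12
  updated: d(B,OX)=21, d(C,OX)=23/2, d(D,OX)=55/2, d(OX,R)=51/2, d(OX,W)=19, d(OX,Z)=27
2. join C+OX (d=23/2, Q=-349/2) ⇒ COX; edges |C|=53/20, |OX|=177/20
  updated: d(B,COX)=47/4, d(COX,D)=9, d(COX,R)=18, d(COX,W)=65/4, d(COX,Z)=83/4
3. join B+COX (d=47/4, Q=-251/2) ⇒ BCOX; edges |B|=17/2, |COX|=13/4
  updated: d(BCOX,D)=109/8, d(BCOX,R)=129/8, d(BCOX,W)=11/4, d(BCOX,Z)=37/2
4. join D+R (d=4, Q=-251/4) ⇒ DR; edges |D|=-9/4, |R|=25/4
  updated: d(BCOX,DR)=103/8, d(DR,W)=3/2, d(DR,Z)=13
5. join BCOX+W (d=11/4, Q=-311/8) ⇒ BCOWX; edges |BCOX|=235/32, |W|=-147/32
  updated: d(BCOWX,DR)=93/16, d(BCOWX,Z)=87/8
6. join BCOWX+DR (d=93/16, Q=-475/16) ⇒ BCDORWX; edges |BCOWX|=59/32, |DR|=127/32
  updated: d(BCDORWX,Z)=289/32
7. join BCDORWX+Z (d=289/32) ⇒ BCDORWXZ; edges |BCDORWX|=289/64, |Z|=289/64
final tree: ((((B:17/2,(C:53/20,(O:19/12,X:-7/12):177/20):13/4):235/32,W:-147/32):59/32,(D:-9/4,R:25/4):127/32):289/64,Z:289/64)
total length: 1467/32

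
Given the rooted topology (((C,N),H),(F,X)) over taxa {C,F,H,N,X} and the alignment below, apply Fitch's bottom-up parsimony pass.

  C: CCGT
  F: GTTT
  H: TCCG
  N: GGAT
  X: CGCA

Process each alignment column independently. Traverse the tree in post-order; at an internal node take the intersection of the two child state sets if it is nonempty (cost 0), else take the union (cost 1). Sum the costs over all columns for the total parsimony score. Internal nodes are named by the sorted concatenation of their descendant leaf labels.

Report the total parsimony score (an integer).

11

site 0, node CN: C={C} ∪ N={G} → {C,G} (+1)
site 0, node CHN: CN={C,G} ∪ H={T} → {C,G,T} (+1)
site 0, node FX: F={G} ∪ X={C} → {C,G} (+1)
site 0, node CFHNX: CHN={C,G,T} ∩ FX={C,G} → {C,G} (+0)
site 1, node CN: C={C} ∪ N={G} → {C,G} (+1)
site 1, node CHN: CN={C,G} ∩ H={C} → {C} (+0)
site 1, node FX: F={T} ∪ X={G} → {G,T} (+1)
site 1, node CFHNX: CHN={C} ∪ FX={G,T} → {C,G,T} (+1)
site 2, node CN: C={G} ∪ N={A} → {A,G} (+1)
site 2, node CHN: CN={A,G} ∪ H={C} → {A,C,G} (+1)
site 2, node FX: F={T} ∪ X={C} → {C,T} (+1)
site 2, node CFHNX: CHN={A,C,G} ∩ FX={C,T} → {C} (+0)
site 3, node CN: C={T} ∩ N={T} → {T} (+0)
site 3, node CHN: CN={T} ∪ H={G} → {G,T} (+1)
site 3, node FX: F={T} ∪ X={A} → {A,T} (+1)
site 3, node CFHNX: CHN={G,T} ∩ FX={A,T} → {T} (+0)
per-site changes: [3, 3, 3, 2]; total = 11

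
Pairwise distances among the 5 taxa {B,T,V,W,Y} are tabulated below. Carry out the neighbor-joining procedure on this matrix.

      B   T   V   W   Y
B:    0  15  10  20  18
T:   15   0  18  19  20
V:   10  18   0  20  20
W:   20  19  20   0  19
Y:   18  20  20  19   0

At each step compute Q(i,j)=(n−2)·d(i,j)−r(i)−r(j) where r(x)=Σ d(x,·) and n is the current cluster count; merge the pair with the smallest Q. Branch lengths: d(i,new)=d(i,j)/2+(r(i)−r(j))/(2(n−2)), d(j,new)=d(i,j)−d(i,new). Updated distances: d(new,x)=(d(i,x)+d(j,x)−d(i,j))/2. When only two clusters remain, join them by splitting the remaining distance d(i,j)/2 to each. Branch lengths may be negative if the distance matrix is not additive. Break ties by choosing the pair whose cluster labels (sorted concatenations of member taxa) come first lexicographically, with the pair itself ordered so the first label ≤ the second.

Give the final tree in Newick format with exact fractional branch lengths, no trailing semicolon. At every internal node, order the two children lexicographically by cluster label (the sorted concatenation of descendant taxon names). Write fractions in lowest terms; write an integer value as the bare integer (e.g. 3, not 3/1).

((((B:25/6,V:35/6):13/4,T:33/4):7/4,W:19/2):19/4,Y:19/4)

1. join B+V (d=10, Q=-101) ⇒ BV; edges |B|=25/6, |V|=35/6
  updated: d(BV,T)=23/2, d(BV,W)=15, d(BV,Y)=14
2. join BV+T (d=23/2, Q=-68) ⇒ BTV; edges |BV|=13/4, |T|=33/4
  updated: d(BTV,W)=45/4, d(BTV,Y)=45/4
3. join BTV+W (d=45/4, Q=-83/2) ⇒ BTVW; edges |BTV|=7/4, |W|=19/2
  updated: d(BTVW,Y)=19/2
4. join BTVW+Y (d=19/2) ⇒ BTVWY; edges |BTVW|=19/4, |Y|=19/4
final tree: ((((B:25/6,V:35/6):13/4,T:33/4):7/4,W:19/2):19/4,Y:19/4)
total length: 169/4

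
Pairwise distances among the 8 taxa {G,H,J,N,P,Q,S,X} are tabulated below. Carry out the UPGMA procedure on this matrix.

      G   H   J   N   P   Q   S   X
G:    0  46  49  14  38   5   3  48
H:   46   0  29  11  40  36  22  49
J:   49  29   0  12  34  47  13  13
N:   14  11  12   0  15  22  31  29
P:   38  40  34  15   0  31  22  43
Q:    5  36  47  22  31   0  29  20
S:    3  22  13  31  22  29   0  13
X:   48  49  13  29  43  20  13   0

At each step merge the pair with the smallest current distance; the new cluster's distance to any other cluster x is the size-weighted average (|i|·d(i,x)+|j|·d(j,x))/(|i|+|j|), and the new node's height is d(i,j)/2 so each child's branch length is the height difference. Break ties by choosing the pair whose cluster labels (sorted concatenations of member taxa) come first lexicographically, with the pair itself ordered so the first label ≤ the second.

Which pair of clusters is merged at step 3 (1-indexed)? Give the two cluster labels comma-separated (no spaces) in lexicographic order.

J,X

1. join G+S (d=3) ⇒ GS; edges |G|=3/2, |S|=3/2
  updated: d(GS,H)=34, d(GS,J)=31, d(GS,N)=45/2, d(GS,P)=30, d(GS,Q)=17, d(GS,X)=61/2
2. join H+N (d=11) ⇒ HN; edges |H|=11/2, |N|=11/2
  updated: d(GS,HN)=113/4, d(HN,J)=41/2, d(HN,P)=55/2, d(HN,Q)=29, d(HN,X)=39
3. join J+X (d=13) ⇒ JX; edges |J|=13/2, |X|=13/2
  updated: d(GS,JX)=123/4, d(HN,JX)=119/4, d(JX,P)=77/2, d(JX,Q)=67/2
4. join GS+Q (d=17) ⇒ GQS; edges |GS|=7, |Q|=17/2
  updated: d(GQS,HN)=57/2, d(GQS,JX)=95/3, d(GQS,P)=91/3
5. join HN+P (d=55/2) ⇒ HNP; edges |HN|=33/4, |P|=55/4
  updated: d(GQS,HNP)=262/9, d(HNP,JX)=98/3
6. join GQS+HNP (d=262/9) ⇒ GHNPQS; edges |GQS|=109/18, |HNP|=29/36
  updated: d(GHNPQS,JX)=193/6
7. join GHNPQS+JX (d=193/6) ⇒ GHJNPQSX; edges |GHNPQS|=55/36, |JX|=115/12
final tree: ((((G:3/2,S:3/2):7,Q:17/2):109/18,((H:11/2,N:11/2):33/4,P:55/4):29/36):55/36,(J:13/2,X:13/2):115/12)
total length: 2969/36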